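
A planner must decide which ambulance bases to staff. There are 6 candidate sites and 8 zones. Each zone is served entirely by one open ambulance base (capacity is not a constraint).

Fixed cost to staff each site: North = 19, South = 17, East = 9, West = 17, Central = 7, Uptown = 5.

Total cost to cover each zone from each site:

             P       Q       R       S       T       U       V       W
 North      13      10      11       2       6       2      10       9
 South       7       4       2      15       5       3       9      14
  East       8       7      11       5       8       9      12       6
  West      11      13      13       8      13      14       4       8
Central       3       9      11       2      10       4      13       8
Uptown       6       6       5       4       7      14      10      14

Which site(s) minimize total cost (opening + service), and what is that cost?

Open Central and Uptown; minimum total cost 57.

For any fixed open set, each zone goes to its cheapest open site; total = fixed + service.
{Central, Uptown}: P→Central 3, Q→Uptown 6, R→Uptown 5, S→Central 2, T→Uptown 7, U→Central 4, V→Uptown 10, W→Central 8. Service 45; fixed 12; total 57.
{South, Central}: service 36 + fixed 24 = 60
{East, Central, Uptown}: P→Central 3, Q→Uptown 6, R→Uptown 5, S→Central 2, T→Uptown 7, U→Central 4, V→Uptown 10, W→East 6. Service 43; fixed 21; total 64.
{North, South, East, West, Central, Uptown}: service 28 + fixed 74 = 102
No other subset beats 57.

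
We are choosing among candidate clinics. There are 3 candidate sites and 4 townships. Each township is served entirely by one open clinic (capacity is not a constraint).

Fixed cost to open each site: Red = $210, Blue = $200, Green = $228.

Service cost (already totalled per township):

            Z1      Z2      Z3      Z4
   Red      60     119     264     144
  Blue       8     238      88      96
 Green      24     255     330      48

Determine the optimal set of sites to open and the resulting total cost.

For any fixed open set, each township goes to its cheapest open site; total = fixed + service.
{Blue}: Z1→Blue 8, Z2→Blue 238, Z3→Blue 88, Z4→Blue 96. Service 430; fixed 200; total 630.
{Red, Blue}: Z1→Blue 8, Z2→Red 119, Z3→Blue 88, Z4→Blue 96. Service 311; fixed 410; total 721.
{Red}: service 587 + fixed 210 = 797
{Red, Blue, Green}: service 263 + fixed 638 = 901
No other subset beats 630.

Open Blue only; minimum total cost 630.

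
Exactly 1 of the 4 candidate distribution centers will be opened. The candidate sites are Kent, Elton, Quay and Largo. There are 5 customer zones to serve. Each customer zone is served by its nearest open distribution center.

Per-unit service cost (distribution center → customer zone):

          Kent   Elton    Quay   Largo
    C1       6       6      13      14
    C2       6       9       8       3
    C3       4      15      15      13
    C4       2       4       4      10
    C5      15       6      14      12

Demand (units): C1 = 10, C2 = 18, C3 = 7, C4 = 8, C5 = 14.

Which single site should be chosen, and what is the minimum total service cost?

With exactly 1 open, each customer zone uses its cheapest among the chosen.
{Kent}: C1→Kent 6·10=60, C2→Kent 6·18=108, C3→Kent 4·7=28, C4→Kent 2·8=16, C5→Kent 15·14=210. Service cost 422.
{Elton}: service cost 443
{Largo}: service cost 533
Among all 4 size-1 choices, {Kent} is lowest.

Choose Kent only; total service cost 422.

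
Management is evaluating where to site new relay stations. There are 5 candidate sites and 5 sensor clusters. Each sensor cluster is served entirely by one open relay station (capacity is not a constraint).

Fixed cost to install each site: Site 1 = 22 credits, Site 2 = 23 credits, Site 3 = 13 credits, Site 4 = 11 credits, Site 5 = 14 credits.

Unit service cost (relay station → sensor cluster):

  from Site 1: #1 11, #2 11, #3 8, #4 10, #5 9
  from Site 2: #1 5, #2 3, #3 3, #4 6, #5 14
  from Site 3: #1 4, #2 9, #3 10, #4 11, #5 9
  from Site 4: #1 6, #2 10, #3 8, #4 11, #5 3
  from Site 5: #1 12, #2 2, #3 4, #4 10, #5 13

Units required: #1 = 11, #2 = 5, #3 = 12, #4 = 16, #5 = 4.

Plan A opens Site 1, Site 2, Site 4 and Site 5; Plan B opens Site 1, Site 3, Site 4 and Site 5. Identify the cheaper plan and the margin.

Plan A is cheaper by 55.

Plan A: {Site 1, Site 2, Site 4, Site 5}: #1→Site 2 5·11=55, #2→Site 5 2·5=10, #3→Site 2 3·12=36, #4→Site 2 6·16=96, #5→Site 4 3·4=12. Service 209; fixed 70; total 279.
Plan B: {Site 1, Site 3, Site 4, Site 5}: #1→Site 3 4·11=44, #2→Site 5 2·5=10, #3→Site 5 4·12=48, #4→Site 1 10·16=160, #5→Site 4 3·4=12. Service 274; fixed 60; total 334.
Difference: |279 − 334| = 55.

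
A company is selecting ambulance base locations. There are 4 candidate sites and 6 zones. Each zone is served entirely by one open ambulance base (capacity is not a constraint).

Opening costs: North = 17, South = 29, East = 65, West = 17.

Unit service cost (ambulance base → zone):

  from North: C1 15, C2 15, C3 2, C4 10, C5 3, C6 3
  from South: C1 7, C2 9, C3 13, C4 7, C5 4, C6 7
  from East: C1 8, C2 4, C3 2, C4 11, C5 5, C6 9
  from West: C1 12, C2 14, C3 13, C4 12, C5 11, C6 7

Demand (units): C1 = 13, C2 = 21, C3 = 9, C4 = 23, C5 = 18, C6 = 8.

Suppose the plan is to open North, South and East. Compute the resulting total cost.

Total cost: 543

Each zone is assigned to its cheapest site among the open ones.
{North, South, East}: C1→South 7·13=91, C2→East 4·21=84, C3→North 2·9=18, C4→South 7·23=161, C5→North 3·18=54, C6→North 3·8=24. Service 432; fixed 111; total 543.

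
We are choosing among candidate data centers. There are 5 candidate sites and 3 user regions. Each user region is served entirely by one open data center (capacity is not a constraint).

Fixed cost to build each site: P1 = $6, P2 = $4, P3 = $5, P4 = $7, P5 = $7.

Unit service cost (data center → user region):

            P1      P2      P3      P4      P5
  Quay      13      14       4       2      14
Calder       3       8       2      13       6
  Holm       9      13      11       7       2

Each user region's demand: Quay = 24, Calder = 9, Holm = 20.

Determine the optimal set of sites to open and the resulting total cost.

For any fixed open set, each user region goes to its cheapest open site; total = fixed + service.
{P3, P4, P5}: Quay→P4 2·24=48, Calder→P3 2·9=18, Holm→P5 2·20=40. Service 106; fixed 19; total 125.
{P2, P3, P4, P5}: Quay→P4 2·24=48, Calder→P3 2·9=18, Holm→P5 2·20=40. Service 106; fixed 23; total 129.
{P1, P3, P4, P5}: Quay→P4 2·24=48, Calder→P3 2·9=18, Holm→P5 2·20=40. Service 106; fixed 25; total 131.
{P1, P2, P3, P4, P5}: service 106 + fixed 29 = 135
No other subset beats 125.

Open P3, P4 and P5; minimum total cost 125.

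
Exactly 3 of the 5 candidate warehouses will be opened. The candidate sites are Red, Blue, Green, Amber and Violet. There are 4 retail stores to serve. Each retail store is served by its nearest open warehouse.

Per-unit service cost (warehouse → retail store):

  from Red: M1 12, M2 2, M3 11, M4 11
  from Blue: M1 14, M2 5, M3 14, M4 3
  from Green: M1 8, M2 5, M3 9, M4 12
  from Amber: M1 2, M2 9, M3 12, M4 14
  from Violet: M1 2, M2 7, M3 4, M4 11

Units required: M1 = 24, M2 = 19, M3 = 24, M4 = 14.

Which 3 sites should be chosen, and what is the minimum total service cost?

Choose Red, Blue and Violet; total service cost 224.

With exactly 3 open, each retail store uses its cheapest among the chosen.
{Red, Blue, Violet}: M1→Violet 2·24=48, M2→Red 2·19=38, M3→Violet 4·24=96, M4→Blue 3·14=42. Service cost 224.
{Blue, Green, Violet}: service cost 281
{Blue, Amber, Violet}: service cost 281
Among all 10 size-3 choices, {Red, Blue, Violet} is lowest.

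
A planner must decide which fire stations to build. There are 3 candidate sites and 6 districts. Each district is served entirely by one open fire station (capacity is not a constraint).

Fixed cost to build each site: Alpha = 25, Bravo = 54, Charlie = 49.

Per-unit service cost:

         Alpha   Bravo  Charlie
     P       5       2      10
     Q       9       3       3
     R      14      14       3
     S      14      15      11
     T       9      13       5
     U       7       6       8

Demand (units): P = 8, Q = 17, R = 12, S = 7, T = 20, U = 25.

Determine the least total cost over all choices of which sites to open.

For any fixed open set, each district goes to its cheapest open site; total = fixed + service.
{Bravo, Charlie}: P→Bravo 2·8=16, Q→Bravo 3·17=51, R→Charlie 3·12=36, S→Charlie 11·7=77, T→Charlie 5·20=100, U→Bravo 6·25=150. Service 430; fixed 103; total 533.
{Alpha, Charlie}: P→Alpha 5·8=40, Q→Charlie 3·17=51, R→Charlie 3·12=36, S→Charlie 11·7=77, T→Charlie 5·20=100, U→Alpha 7·25=175. Service 479; fixed 74; total 553.
{Alpha, Bravo, Charlie}: P→Bravo 2·8=16, Q→Bravo 3·17=51, R→Charlie 3·12=36, S→Charlie 11·7=77, T→Charlie 5·20=100, U→Bravo 6·25=150. Service 430; fixed 128; total 558.
{Alpha}: P→Alpha 5·8=40, Q→Alpha 9·17=153, R→Alpha 14·12=168, S→Alpha 14·7=98, T→Alpha 9·20=180, U→Alpha 7·25=175. Service 814; fixed 25; total 839.
(All 7 nonempty subsets were checked; Bravo and Charlie is lowest.)

Minimum total cost: 533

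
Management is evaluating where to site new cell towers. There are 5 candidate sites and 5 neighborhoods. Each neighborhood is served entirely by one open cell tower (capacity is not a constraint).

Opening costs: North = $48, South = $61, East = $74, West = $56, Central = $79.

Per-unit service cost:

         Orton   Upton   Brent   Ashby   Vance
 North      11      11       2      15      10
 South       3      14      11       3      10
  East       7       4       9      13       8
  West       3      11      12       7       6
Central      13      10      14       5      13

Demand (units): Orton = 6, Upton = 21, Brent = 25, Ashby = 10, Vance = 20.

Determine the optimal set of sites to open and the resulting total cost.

Open North, East and West; minimum total cost 520.

For any fixed open set, each neighborhood goes to its cheapest open site; total = fixed + service.
{North, East, West}: Orton→West 3·6=18, Upton→East 4·21=84, Brent→North 2·25=50, Ashby→West 7·10=70, Vance→West 6·20=120. Service 342; fixed 178; total 520.
{North, South, East}: Orton→South 3·6=18, Upton→East 4·21=84, Brent→North 2·25=50, Ashby→South 3·10=30, Vance→East 8·20=160. Service 342; fixed 183; total 525.
{North, South, East, West}: Orton→South 3·6=18, Upton→East 4·21=84, Brent→North 2·25=50, Ashby→South 3·10=30, Vance→West 6·20=120. Service 302; fixed 239; total 541.
{North, South, East, West, Central}: service 302 + fixed 318 = 620
No other subset beats 520.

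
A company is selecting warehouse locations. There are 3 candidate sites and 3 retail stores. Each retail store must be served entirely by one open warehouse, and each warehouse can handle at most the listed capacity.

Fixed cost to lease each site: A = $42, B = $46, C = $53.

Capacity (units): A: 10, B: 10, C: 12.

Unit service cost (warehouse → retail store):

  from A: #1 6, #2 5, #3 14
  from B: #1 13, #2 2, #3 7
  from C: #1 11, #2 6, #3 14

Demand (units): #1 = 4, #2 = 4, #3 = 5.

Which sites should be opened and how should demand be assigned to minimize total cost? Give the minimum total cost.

Minimum total cost: 155

Open {A, B}: #1→A 6·4=24, #2→B 2·4=8, #3→B 7·5=35.
Loads: A carries 4/10, B carries 9/10. Service 67; fixed 88; total 155.
Next best feasible plan costs 167.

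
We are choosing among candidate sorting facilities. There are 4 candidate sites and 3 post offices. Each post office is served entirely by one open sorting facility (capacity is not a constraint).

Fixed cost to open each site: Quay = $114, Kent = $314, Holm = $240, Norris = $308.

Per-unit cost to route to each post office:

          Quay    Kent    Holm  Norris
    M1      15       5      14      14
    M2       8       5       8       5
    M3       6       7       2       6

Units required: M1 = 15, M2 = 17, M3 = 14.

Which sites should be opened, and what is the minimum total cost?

Open Quay only; minimum total cost 559.

For any fixed open set, each post office goes to its cheapest open site; total = fixed + service.
{Quay}: M1→Quay 15·15=225, M2→Quay 8·17=136, M3→Quay 6·14=84. Service 445; fixed 114; total 559.
{Kent}: service 258 + fixed 314 = 572
{Holm}: service 374 + fixed 240 = 614
{Quay, Kent, Holm, Norris}: service 188 + fixed 976 = 1164
(All 15 nonempty subsets were checked; Quay only is lowest.)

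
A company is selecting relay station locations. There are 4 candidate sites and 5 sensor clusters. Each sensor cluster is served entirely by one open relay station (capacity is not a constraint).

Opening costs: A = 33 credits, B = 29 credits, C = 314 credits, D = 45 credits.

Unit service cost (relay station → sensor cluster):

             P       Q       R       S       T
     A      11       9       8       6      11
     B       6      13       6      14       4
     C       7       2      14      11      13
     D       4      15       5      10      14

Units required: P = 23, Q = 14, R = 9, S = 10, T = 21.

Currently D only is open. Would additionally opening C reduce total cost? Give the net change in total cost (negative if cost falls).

Current service cost with {D}: 741.
Adding C: each sensor cluster re-picks its cheapest; new service cost 538, saving 203.
Extra fixed cost: 314. Net change = 314 − 203 = 111.
(Totals: 786 → 897.)

No — net change +111 (cost rises by 111).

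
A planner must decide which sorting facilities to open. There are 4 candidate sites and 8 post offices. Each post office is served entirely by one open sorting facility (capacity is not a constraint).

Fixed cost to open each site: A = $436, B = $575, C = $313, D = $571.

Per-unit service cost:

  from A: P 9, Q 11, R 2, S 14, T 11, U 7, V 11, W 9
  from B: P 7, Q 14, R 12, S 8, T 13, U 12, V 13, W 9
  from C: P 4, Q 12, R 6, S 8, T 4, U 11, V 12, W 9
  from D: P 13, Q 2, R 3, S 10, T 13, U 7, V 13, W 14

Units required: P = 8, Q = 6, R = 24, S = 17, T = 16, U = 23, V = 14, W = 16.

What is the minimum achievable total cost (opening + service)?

For any fixed open set, each post office goes to its cheapest open site; total = fixed + service.
{C}: P→C 4·8=32, Q→C 12·6=72, R→C 6·24=144, S→C 8·17=136, T→C 4·16=64, U→C 11·23=253, V→C 12·14=168, W→C 9·16=144. Service 1013; fixed 313; total 1326.
{A}: P→A 9·8=72, Q→A 11·6=66, R→A 2·24=48, S→A 14·17=238, T→A 11·16=176, U→A 7·23=161, V→A 11·14=154, W→A 9·16=144. Service 1059; fixed 436; total 1495.
{A, C}: service 805 + fixed 749 = 1554
{A, B, C, D}: P→C 4·8=32, Q→D 2·6=12, R→A 2·24=48, S→B 8·17=136, T→C 4·16=64, U→A 7·23=161, V→A 11·14=154, W→A 9·16=144. Service 751; fixed 1895; total 2646.
No other subset beats 1326.

Minimum total cost: 1326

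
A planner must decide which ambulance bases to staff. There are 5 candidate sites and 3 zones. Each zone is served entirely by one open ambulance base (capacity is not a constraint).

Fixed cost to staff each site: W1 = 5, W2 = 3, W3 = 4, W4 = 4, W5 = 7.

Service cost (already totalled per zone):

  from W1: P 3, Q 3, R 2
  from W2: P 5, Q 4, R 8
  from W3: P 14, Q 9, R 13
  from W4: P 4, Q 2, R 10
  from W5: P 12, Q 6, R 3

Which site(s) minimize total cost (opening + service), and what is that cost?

For any fixed open set, each zone goes to its cheapest open site; total = fixed + service.
{W1}: P→W1 3, Q→W1 3, R→W1 2. Service 8; fixed 5; total 13.
{W1, W2}: P→W1 3, Q→W1 3, R→W1 2. Service 8; fixed 8; total 16.
{W1, W4}: service 7 + fixed 9 = 16
{W1, W2, W3, W4, W5}: service 7 + fixed 23 = 30
No other subset beats 13.

Open W1 only; minimum total cost 13.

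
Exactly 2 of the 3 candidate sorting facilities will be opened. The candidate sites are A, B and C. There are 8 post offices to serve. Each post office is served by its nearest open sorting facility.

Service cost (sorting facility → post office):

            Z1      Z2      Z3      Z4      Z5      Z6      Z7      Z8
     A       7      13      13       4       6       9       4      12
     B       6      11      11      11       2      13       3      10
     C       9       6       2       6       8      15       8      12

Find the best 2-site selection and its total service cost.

Choose B and C; total service cost 48.

With exactly 2 open, each post office uses its cheapest among the chosen.
{B, C}: Z1→B 6, Z2→C 6, Z3→C 2, Z4→C 6, Z5→B 2, Z6→B 13, Z7→B 3, Z8→B 10. Service cost 48.
{A, C}: service cost 50
{A, B}: service cost 56
Among all 3 size-2 choices, {B, C} is lowest.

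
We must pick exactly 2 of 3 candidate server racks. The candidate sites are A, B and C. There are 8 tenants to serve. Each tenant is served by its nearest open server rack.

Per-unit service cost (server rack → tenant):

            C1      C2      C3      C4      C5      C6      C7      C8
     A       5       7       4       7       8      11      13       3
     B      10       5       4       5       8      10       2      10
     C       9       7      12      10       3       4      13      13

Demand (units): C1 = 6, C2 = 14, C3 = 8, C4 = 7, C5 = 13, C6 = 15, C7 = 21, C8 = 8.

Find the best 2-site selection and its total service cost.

Choose B and C; total service cost 412.

With exactly 2 open, each tenant uses its cheapest among the chosen.
{B, C}: C1→C 9·6=54, C2→B 5·14=70, C3→B 4·8=32, C4→B 5·7=35, C5→C 3·13=39, C6→C 4·15=60, C7→B 2·21=42, C8→B 10·8=80. Service cost 412.
{A, B}: service cost 487
{A, C}: service cost 605
Among all 3 size-2 choices, {B, C} is lowest.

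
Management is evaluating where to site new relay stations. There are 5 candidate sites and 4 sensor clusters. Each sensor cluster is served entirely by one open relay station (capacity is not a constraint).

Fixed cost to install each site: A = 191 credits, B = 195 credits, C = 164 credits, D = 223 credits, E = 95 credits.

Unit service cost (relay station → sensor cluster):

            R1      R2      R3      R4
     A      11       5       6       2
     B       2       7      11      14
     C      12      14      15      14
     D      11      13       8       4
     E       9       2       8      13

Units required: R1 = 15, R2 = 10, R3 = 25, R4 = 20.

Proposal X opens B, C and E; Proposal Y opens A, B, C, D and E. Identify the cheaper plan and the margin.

Proposal X is cheaper by 144.

Proposal X: {B, C, E}: R1→B 2·15=30, R2→E 2·10=20, R3→E 8·25=200, R4→E 13·20=260. Service 510; fixed 454; total 964.
Proposal Y: {A, B, C, D, E}: R1→B 2·15=30, R2→E 2·10=20, R3→A 6·25=150, R4→A 2·20=40. Service 240; fixed 868; total 1108.
Difference: |964 − 1108| = 144.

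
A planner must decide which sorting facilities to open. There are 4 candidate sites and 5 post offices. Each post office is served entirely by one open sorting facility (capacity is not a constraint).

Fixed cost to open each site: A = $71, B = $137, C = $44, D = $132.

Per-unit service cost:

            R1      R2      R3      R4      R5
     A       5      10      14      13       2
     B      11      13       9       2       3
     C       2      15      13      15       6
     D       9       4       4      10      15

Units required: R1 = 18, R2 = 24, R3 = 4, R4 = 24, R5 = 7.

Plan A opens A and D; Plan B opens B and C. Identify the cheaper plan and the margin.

Plan A: {A, D}: R1→A 5·18=90, R2→D 4·24=96, R3→D 4·4=16, R4→D 10·24=240, R5→A 2·7=14. Service 456; fixed 203; total 659.
Plan B: {B, C}: R1→C 2·18=36, R2→B 13·24=312, R3→B 9·4=36, R4→B 2·24=48, R5→B 3·7=21. Service 453; fixed 181; total 634.
Difference: |659 − 634| = 25.

Plan B is cheaper by 25.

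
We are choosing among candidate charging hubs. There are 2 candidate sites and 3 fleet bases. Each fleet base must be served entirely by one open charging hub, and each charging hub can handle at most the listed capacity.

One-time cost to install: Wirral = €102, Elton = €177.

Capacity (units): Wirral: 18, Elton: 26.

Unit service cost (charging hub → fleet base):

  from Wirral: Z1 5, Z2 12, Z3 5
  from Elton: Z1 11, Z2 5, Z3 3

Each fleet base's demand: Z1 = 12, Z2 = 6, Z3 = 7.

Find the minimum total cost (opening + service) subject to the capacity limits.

Minimum total cost: 360

Open {Elton}: Z1→Elton 11·12=132, Z2→Elton 5·6=30, Z3→Elton 3·7=21.
Loads: Elton carries 25/26. Service 183; fixed 177; total 360.
Next best feasible plan costs 390.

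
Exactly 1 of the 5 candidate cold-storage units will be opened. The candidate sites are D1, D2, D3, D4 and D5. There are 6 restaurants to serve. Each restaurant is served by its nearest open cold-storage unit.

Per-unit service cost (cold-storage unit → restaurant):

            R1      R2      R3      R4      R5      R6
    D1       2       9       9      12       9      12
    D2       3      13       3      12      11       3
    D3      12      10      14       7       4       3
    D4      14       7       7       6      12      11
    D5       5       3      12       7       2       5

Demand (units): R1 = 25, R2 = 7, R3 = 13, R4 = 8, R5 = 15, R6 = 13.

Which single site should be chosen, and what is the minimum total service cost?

Choose D5 only; total service cost 453.

With exactly 1 open, each restaurant uses its cheapest among the chosen.
{D5}: R1→D5 5·25=125, R2→D5 3·7=21, R3→D5 12·13=156, R4→D5 7·8=56, R5→D5 2·15=30, R6→D5 5·13=65. Service cost 453.
{D2}: service cost 505
{D1}: service cost 617
Among all 5 size-1 choices, {D5} is lowest.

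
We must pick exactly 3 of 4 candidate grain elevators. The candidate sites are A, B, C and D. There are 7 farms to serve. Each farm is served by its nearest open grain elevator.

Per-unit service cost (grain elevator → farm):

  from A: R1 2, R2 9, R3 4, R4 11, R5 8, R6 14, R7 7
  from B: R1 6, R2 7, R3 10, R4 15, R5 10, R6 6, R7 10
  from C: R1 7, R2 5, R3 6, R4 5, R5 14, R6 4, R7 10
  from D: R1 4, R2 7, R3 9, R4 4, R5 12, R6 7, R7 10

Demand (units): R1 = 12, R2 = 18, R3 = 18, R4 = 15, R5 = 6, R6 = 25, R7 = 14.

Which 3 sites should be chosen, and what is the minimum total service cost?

Choose A, C and D; total service cost 492.

With exactly 3 open, each farm uses its cheapest among the chosen.
{A, C, D}: R1→A 2·12=24, R2→C 5·18=90, R3→A 4·18=72, R4→D 4·15=60, R5→A 8·6=48, R6→C 4·25=100, R7→A 7·14=98. Service cost 492.
{A, B, C}: service cost 507
{A, B, D}: service cost 578
Among all 4 size-3 choices, {A, C, D} is lowest.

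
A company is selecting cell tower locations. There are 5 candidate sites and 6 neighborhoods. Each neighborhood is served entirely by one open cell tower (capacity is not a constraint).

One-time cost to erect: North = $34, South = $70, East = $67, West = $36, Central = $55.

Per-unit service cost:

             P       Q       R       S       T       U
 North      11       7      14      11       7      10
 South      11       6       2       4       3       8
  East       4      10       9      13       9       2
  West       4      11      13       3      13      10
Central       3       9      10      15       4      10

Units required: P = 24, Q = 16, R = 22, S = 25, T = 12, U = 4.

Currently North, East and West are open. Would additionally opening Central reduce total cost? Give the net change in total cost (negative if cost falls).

Yes — net change −5 (cost falls by 5).

Current service cost with {North, East, West}: 573.
Adding Central: each neighborhood re-picks its cheapest; new service cost 513, saving 60.
Extra fixed cost: 55. Net change = 55 − 60 = -5.
(Totals: 710 → 705.)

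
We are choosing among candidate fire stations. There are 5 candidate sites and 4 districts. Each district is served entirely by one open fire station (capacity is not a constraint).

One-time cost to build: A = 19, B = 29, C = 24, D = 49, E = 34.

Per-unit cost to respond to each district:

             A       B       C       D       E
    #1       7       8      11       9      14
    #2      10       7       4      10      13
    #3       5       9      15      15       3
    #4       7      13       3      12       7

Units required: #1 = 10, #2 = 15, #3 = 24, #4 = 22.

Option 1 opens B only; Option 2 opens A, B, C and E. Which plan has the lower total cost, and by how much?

Option 2 is cheaper by 342.

Option 1: {B}: #1→B 8·10=80, #2→B 7·15=105, #3→B 9·24=216, #4→B 13·22=286. Service 687; fixed 29; total 716.
Option 2: {A, B, C, E}: #1→A 7·10=70, #2→C 4·15=60, #3→E 3·24=72, #4→C 3·22=66. Service 268; fixed 106; total 374.
Difference: |716 − 374| = 342.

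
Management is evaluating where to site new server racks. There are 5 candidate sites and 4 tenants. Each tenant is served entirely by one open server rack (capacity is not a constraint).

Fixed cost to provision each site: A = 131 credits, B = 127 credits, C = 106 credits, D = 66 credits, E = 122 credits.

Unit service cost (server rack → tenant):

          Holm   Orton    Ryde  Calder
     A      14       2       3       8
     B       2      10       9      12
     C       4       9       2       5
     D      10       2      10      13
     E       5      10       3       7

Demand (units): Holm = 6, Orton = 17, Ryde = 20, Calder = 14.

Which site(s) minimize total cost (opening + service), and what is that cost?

Open C and D; minimum total cost 340.

For any fixed open set, each tenant goes to its cheapest open site; total = fixed + service.
{C, D}: Holm→C 4·6=24, Orton→D 2·17=34, Ryde→C 2·20=40, Calder→C 5·14=70. Service 168; fixed 172; total 340.
{C}: service 287 + fixed 106 = 393
{A, C}: service 168 + fixed 237 = 405
{A, B, C, D, E}: service 156 + fixed 552 = 708
No other subset beats 340.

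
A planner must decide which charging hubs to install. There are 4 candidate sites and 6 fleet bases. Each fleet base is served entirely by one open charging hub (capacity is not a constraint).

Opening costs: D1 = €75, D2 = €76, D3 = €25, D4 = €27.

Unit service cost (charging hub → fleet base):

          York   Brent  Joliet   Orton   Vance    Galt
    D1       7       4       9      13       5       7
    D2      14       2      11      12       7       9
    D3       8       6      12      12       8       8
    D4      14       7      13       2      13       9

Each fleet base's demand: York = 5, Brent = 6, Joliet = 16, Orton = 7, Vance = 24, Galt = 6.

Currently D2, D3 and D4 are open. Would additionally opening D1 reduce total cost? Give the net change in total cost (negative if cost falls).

Current service cost with {D2, D3, D4}: 458.
Adding D1: each fleet base re-picks its cheapest; new service cost 367, saving 91.
Extra fixed cost: 75. Net change = 75 − 91 = -16.
(Totals: 586 → 570.)

Yes — net change −16 (cost falls by 16).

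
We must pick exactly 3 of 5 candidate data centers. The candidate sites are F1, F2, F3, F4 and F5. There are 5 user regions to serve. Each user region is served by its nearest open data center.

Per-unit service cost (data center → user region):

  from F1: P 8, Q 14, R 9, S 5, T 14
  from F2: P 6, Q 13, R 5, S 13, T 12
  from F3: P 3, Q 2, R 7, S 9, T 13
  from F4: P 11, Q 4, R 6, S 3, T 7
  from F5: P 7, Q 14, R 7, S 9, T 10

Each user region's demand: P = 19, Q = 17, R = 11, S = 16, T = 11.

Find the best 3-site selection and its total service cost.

Choose F2, F3 and F4; total service cost 271.

With exactly 3 open, each user region uses its cheapest among the chosen.
{F2, F3, F4}: P→F3 3·19=57, Q→F3 2·17=34, R→F2 5·11=55, S→F4 3·16=48, T→F4 7·11=77. Service cost 271.
{F1, F3, F4}: service cost 282
{F3, F4, F5}: service cost 282
Among all 10 size-3 choices, {F2, F3, F4} is lowest.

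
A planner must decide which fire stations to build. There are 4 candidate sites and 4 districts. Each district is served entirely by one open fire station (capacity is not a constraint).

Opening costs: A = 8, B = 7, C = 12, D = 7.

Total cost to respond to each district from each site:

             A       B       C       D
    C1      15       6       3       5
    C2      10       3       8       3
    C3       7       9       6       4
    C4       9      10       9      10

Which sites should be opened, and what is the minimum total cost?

For any fixed open set, each district goes to its cheapest open site; total = fixed + service.
{D}: C1→D 5, C2→D 3, C3→D 4, C4→D 10. Service 22; fixed 7; total 29.
{B}: C1→B 6, C2→B 3, C3→B 9, C4→B 10. Service 28; fixed 7; total 35.
{A, D}: C1→D 5, C2→D 3, C3→D 4, C4→A 9. Service 21; fixed 15; total 36.
{A, B, C, D}: service 19 + fixed 34 = 53
No other subset beats 29.

Open D only; minimum total cost 29.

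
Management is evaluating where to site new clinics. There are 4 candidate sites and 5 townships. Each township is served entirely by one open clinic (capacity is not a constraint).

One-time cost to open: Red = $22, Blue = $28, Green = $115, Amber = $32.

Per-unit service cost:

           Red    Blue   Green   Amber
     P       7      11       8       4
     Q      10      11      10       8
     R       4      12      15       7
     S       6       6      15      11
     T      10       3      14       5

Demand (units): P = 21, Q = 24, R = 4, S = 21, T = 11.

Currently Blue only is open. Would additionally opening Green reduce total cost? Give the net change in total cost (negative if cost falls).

No — net change +28 (cost rises by 28).

Current service cost with {Blue}: 702.
Adding Green: each township re-picks its cheapest; new service cost 615, saving 87.
Extra fixed cost: 115. Net change = 115 − 87 = 28.
(Totals: 730 → 758.)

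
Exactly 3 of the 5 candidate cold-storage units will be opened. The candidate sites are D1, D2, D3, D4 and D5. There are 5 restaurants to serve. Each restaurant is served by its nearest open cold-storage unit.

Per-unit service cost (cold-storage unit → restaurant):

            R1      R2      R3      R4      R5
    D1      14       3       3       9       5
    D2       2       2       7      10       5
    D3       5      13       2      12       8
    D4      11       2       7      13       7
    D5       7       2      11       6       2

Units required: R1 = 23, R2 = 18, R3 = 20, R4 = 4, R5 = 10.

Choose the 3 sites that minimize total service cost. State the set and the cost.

Choose D2, D3 and D5; total service cost 166.

With exactly 3 open, each restaurant uses its cheapest among the chosen.
{D2, D3, D5}: R1→D2 2·23=46, R2→D2 2·18=36, R3→D3 2·20=40, R4→D5 6·4=24, R5→D5 2·10=20. Service cost 166.
{D1, D2, D5}: service cost 186
{D1, D2, D3}: service cost 208
Among all 10 size-3 choices, {D2, D3, D5} is lowest.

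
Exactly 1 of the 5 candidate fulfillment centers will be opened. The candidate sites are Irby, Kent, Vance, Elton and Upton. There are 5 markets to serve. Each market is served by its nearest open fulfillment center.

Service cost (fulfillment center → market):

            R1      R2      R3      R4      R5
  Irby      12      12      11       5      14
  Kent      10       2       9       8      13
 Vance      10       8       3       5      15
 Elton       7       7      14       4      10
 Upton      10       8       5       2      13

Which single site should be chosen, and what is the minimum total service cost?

With exactly 1 open, each market uses its cheapest among the chosen.
{Upton}: R1→Upton 10, R2→Upton 8, R3→Upton 5, R4→Upton 2, R5→Upton 13. Service cost 38.
{Vance}: service cost 41
{Kent}: service cost 42
Among all 5 size-1 choices, {Upton} is lowest.

Choose Upton only; total service cost 38.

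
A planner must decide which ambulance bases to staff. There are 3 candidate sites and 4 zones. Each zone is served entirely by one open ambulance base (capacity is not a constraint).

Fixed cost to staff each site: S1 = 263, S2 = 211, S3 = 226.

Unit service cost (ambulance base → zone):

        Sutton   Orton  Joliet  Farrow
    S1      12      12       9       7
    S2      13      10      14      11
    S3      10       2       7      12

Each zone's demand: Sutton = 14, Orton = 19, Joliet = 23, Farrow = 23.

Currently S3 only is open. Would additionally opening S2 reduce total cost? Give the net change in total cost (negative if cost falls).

Current service cost with {S3}: 615.
Adding S2: each zone re-picks its cheapest; new service cost 592, saving 23.
Extra fixed cost: 211. Net change = 211 − 23 = 188.
(Totals: 841 → 1029.)

No — net change +188 (cost rises by 188).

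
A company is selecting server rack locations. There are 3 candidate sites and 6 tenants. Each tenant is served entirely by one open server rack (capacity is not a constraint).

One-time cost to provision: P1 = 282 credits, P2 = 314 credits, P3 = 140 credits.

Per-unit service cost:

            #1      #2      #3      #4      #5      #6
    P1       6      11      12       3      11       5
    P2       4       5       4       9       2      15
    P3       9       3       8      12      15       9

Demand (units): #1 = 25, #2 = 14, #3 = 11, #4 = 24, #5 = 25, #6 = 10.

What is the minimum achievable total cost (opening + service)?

Minimum total cost: 944

For any fixed open set, each tenant goes to its cheapest open site; total = fixed + service.
{P2}: #1→P2 4·25=100, #2→P2 5·14=70, #3→P2 4·11=44, #4→P2 9·24=216, #5→P2 2·25=50, #6→P2 15·10=150. Service 630; fixed 314; total 944.
{P1, P2}: service 386 + fixed 596 = 982
{P2, P3}: #1→P2 4·25=100, #2→P3 3·14=42, #3→P2 4·11=44, #4→P2 9·24=216, #5→P2 2·25=50, #6→P3 9·10=90. Service 542; fixed 454; total 996.
{P1, P2, P3}: #1→P2 4·25=100, #2→P3 3·14=42, #3→P2 4·11=44, #4→P1 3·24=72, #5→P2 2·25=50, #6→P1 5·10=50. Service 358; fixed 736; total 1094.
(All 7 nonempty subsets were checked; P2 only is lowest.)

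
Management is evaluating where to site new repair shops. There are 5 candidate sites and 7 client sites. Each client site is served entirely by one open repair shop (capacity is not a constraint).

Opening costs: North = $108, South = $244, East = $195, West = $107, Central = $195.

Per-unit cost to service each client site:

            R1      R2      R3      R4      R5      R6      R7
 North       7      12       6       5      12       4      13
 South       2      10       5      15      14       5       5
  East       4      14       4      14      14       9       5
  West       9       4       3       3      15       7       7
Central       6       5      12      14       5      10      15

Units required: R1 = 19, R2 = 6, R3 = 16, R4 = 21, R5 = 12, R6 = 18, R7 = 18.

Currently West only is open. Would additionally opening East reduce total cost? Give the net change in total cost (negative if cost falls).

No — net change +52 (cost rises by 52).

Current service cost with {West}: 738.
Adding East: each client site re-picks its cheapest; new service cost 595, saving 143.
Extra fixed cost: 195. Net change = 195 − 143 = 52.
(Totals: 845 → 897.)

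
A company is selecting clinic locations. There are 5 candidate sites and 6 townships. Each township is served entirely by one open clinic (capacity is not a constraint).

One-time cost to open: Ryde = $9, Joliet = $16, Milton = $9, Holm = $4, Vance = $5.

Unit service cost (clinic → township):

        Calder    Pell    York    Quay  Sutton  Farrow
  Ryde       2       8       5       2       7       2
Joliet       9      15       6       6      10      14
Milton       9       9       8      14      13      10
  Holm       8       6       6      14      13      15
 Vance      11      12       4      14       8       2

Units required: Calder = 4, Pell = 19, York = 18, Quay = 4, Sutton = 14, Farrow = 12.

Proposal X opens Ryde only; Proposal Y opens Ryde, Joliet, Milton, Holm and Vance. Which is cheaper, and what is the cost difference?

Proposal Y is cheaper by 22.

Proposal X: {Ryde}: Calder→Ryde 2·4=8, Pell→Ryde 8·19=152, York→Ryde 5·18=90, Quay→Ryde 2·4=8, Sutton→Ryde 7·14=98, Farrow→Ryde 2·12=24. Service 380; fixed 9; total 389.
Proposal Y: {Ryde, Joliet, Milton, Holm, Vance}: Calder→Ryde 2·4=8, Pell→Holm 6·19=114, York→Vance 4·18=72, Quay→Ryde 2·4=8, Sutton→Ryde 7·14=98, Farrow→Ryde 2·12=24. Service 324; fixed 43; total 367.
Difference: |389 − 367| = 22.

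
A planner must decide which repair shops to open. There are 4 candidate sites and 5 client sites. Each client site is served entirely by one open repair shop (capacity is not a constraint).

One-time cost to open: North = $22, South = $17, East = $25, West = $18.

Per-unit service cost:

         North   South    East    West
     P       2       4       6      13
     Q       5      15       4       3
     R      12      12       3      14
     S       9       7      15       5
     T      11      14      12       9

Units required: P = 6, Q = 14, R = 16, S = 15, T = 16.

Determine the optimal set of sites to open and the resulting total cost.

Open North, East and West; minimum total cost 386.

For any fixed open set, each client site goes to its cheapest open site; total = fixed + service.
{North, East, West}: P→North 2·6=12, Q→West 3·14=42, R→East 3·16=48, S→West 5·15=75, T→West 9·16=144. Service 321; fixed 65; total 386.
{East, West}: P→East 6·6=36, Q→West 3·14=42, R→East 3·16=48, S→West 5·15=75, T→West 9·16=144. Service 345; fixed 43; total 388.
{South, East, West}: service 333 + fixed 60 = 393
{North, South, East, West}: service 321 + fixed 82 = 403
No other subset beats 386.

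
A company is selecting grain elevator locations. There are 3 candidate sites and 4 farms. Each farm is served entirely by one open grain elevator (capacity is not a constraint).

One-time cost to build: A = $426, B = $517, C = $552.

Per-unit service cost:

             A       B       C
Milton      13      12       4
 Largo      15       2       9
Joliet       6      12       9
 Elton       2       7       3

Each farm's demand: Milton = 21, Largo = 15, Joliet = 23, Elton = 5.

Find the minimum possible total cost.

For any fixed open set, each farm goes to its cheapest open site; total = fixed + service.
{C}: Milton→C 4·21=84, Largo→C 9·15=135, Joliet→C 9·23=207, Elton→C 3·5=15. Service 441; fixed 552; total 993.
{A}: service 646 + fixed 426 = 1072
{B}: Milton→B 12·21=252, Largo→B 2·15=30, Joliet→B 12·23=276, Elton→B 7·5=35. Service 593; fixed 517; total 1110.
{A, B, C}: service 262 + fixed 1495 = 1757
(All 7 nonempty subsets were checked; C only is lowest.)

Minimum total cost: 993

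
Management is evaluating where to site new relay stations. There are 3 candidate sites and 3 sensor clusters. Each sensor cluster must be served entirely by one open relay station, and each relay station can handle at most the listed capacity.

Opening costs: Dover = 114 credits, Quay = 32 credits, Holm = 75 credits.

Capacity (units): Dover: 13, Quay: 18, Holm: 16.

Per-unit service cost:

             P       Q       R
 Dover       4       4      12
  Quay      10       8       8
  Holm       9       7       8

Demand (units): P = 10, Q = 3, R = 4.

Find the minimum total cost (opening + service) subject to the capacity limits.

Open {Quay}: P→Quay 10·10=100, Q→Quay 8·3=24, R→Quay 8·4=32.
Loads: Quay carries 17/18. Service 156; fixed 32; total 188.
Next best feasible plan costs 230.

Minimum total cost: 188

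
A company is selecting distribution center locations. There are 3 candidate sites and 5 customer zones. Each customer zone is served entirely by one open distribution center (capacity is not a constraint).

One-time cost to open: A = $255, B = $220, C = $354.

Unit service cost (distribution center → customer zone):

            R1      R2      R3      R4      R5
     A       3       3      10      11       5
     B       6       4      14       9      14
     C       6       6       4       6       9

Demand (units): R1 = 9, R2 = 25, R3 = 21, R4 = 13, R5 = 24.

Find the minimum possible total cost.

Minimum total cost: 830

For any fixed open set, each customer zone goes to its cheapest open site; total = fixed + service.
{A}: R1→A 3·9=27, R2→A 3·25=75, R3→A 10·21=210, R4→A 11·13=143, R5→A 5·24=120. Service 575; fixed 255; total 830.
{C}: R1→C 6·9=54, R2→C 6·25=150, R3→C 4·21=84, R4→C 6·13=78, R5→C 9·24=216. Service 582; fixed 354; total 936.
{A, C}: R1→A 3·9=27, R2→A 3·25=75, R3→C 4·21=84, R4→C 6·13=78, R5→A 5·24=120. Service 384; fixed 609; total 993.
{A, B, C}: service 384 + fixed 829 = 1213
No other subset beats 830.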